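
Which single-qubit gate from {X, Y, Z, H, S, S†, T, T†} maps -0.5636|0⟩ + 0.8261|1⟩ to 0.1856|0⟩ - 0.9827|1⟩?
H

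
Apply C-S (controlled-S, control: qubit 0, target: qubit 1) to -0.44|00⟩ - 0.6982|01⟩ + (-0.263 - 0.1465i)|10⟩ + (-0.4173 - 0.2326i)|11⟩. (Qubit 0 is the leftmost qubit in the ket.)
-0.44|00⟩ - 0.6982|01⟩ + (-0.263 - 0.1465i)|10⟩ + (0.2326 - 0.4173i)|11⟩

C-S leaves the control-|0⟩ kets |00⟩, |01⟩ unchanged and applies S to qubit 1 on the control-|1⟩ pair (|10⟩, |11⟩).
S = [[1, 0], [0, i]].
With a = amp(|10⟩) = (-0.263 - 0.1465i) and b = amp(|11⟩) = (-0.4173 - 0.2326i):
new amp(|10⟩) = (1)·a = (-0.263 - 0.1465i)
new amp(|11⟩) = (i)·b = (0.2326 - 0.4173i)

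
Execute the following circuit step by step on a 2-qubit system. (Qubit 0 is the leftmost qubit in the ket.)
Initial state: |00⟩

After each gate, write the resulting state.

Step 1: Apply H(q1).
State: 1/√2|00⟩ + 1/√2|01⟩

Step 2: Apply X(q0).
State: 1/√2|10⟩ + 1/√2|11⟩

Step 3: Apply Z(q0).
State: -1/√2|10⟩ - 1/√2|11⟩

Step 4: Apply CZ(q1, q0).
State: -1/√2|10⟩ + 1/√2|11⟩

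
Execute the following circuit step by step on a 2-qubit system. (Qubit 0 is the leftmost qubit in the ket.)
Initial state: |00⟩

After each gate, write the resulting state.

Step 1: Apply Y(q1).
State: i|01⟩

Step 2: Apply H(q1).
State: (1/√2)i|00⟩ - (1/√2)i|01⟩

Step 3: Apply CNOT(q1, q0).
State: (1/√2)i|00⟩ - (1/√2)i|11⟩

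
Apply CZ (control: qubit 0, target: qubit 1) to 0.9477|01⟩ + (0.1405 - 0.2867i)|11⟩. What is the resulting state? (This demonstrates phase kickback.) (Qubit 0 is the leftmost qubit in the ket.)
0.9477|01⟩ + (-0.1405 + 0.2867i)|11⟩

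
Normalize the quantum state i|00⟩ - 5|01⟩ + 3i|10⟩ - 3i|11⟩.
0.1508i|00⟩ - 0.7538|01⟩ + 0.4523i|10⟩ - 0.4523i|11⟩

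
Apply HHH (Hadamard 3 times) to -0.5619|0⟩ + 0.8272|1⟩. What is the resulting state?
0.1876|0⟩ - 0.9822|1⟩

H² = I, so H^3 = H: a single Hadamard. With (a, b) = (-0.5619, 0.8272), H gives ((a + b)/√2, (a − b)/√2) = (0.1876, -0.9822).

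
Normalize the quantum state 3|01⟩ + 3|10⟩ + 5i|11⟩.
0.4575|01⟩ + 0.4575|10⟩ + 0.7625i|11⟩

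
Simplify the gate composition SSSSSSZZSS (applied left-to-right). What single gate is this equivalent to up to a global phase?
I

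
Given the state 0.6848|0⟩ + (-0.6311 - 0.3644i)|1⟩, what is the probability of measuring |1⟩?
0.5311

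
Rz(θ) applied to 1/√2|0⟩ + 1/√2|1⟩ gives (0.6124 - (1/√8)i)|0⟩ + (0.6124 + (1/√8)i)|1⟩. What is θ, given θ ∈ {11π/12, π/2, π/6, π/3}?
π/3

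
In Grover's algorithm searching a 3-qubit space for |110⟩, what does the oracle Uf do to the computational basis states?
Uf|x⟩ = -|x⟩ if x = 110, else |x⟩ (phase flip on target)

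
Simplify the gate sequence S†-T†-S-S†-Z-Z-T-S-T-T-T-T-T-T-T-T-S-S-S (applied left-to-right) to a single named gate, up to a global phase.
S†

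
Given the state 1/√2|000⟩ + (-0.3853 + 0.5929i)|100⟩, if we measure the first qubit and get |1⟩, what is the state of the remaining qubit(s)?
(-0.5449 + 0.8385i)|00⟩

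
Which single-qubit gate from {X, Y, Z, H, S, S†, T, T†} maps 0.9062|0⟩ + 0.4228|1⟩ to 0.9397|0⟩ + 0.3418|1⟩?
H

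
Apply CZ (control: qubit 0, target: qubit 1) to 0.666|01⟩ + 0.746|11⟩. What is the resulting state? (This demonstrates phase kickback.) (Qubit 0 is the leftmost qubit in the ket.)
0.666|01⟩ - 0.746|11⟩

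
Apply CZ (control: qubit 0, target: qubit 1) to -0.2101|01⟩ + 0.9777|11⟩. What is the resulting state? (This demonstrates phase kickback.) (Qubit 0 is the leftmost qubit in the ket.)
-0.2101|01⟩ - 0.9777|11⟩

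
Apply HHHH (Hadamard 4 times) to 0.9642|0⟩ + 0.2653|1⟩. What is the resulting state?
0.9642|0⟩ + 0.2653|1⟩

H² = I, so an even number of Hadamards cancels: H^4 = I and the state is unchanged.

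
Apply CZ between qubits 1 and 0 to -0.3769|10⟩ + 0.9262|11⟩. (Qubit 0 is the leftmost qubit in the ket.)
-0.3769|10⟩ - 0.9262|11⟩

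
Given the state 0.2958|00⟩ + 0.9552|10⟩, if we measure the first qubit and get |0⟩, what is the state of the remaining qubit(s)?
|0⟩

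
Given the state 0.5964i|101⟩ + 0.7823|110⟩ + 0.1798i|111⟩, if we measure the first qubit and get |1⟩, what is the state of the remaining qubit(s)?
0.5964i|01⟩ + 0.7823|10⟩ + 0.1798i|11⟩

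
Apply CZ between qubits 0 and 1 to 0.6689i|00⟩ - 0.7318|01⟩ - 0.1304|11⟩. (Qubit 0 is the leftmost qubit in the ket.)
0.6689i|00⟩ - 0.7318|01⟩ + 0.1304|11⟩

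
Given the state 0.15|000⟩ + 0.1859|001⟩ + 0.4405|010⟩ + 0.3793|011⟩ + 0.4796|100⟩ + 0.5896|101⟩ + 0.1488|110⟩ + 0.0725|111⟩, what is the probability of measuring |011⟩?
0.1439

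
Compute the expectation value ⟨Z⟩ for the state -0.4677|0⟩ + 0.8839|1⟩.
-0.5625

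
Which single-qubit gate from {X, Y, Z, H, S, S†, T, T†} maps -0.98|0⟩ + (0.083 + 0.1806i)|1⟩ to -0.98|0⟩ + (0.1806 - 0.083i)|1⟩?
S†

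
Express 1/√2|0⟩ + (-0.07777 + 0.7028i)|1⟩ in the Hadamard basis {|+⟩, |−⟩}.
(0.445 + 0.497i)|+⟩ + (0.555 - 0.497i)|−⟩

With |ψ⟩ = α|0⟩ + β|1⟩, the Hadamard-basis coefficients are ⟨+|ψ⟩ = (α + β)/√2 and ⟨−|ψ⟩ = (α − β)/√2.
Here α = 1/√2, β = (-0.07777 + 0.7028i): (α + β)/√2 = (0.445 + 0.497i), (α − β)/√2 = (0.555 - 0.497i).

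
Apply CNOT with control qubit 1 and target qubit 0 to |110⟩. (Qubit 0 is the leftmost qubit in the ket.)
|010⟩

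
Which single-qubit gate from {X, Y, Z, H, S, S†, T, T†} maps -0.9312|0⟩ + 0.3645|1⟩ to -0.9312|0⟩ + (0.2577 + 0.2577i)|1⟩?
T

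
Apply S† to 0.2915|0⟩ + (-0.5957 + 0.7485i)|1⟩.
0.2915|0⟩ + (0.7485 + 0.5957i)|1⟩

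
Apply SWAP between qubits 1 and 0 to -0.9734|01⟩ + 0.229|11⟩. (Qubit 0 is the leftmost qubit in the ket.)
-0.9734|10⟩ + 0.229|11⟩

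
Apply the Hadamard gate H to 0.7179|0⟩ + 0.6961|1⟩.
0.9998|0⟩ + 0.01541|1⟩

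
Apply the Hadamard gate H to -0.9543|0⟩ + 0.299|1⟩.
-0.4634|0⟩ - 0.8862|1⟩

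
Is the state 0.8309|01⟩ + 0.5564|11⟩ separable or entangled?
Separable

Writing the state as a|00⟩ + b|01⟩ + c|10⟩ + d|11⟩, it is a product state iff ad − bc = 0.
Here (a, b, c, d) = (0, 0.8309, 0, 0.5564): ad − bc = (0)(0.5564) − (0.8309)(0) = 0, so the state is separable.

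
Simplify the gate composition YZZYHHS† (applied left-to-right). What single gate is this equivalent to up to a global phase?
S†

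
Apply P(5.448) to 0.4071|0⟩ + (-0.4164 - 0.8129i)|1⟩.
0.4071|0⟩ + (-0.8821 - 0.2368i)|1⟩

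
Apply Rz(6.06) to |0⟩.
(-0.9938 - 0.1114i)|0⟩

Rz(6.06) = [[e^(−iθ/2), 0], [0, e^(iθ/2)]] with e^(±iθ/2) = cos(θ/2) ± i·sin(θ/2); θ = 6.06, cos(θ/2) ≈ -0.99378, sin(θ/2) ≈ 0.111361.
With a = amp(|0⟩) = 1 and b = amp(|1⟩) = 0:
new amp(|0⟩) = (-0.99378 - 0.111361i)·a = (-0.9938 - 0.1114i)
new amp(|1⟩) = (-0.99378 + 0.111361i)·b = 0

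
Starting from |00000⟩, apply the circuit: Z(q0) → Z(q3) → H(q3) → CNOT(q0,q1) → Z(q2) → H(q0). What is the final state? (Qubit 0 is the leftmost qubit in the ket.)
1/2|00000⟩ + 1/2|00010⟩ + 1/2|10000⟩ + 1/2|10010⟩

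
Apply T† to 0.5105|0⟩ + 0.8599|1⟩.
0.5105|0⟩ + (0.608 - 0.608i)|1⟩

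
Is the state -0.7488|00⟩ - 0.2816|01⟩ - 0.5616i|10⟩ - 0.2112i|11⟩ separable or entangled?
Separable

Writing the state as a|00⟩ + b|01⟩ + c|10⟩ + d|11⟩, it is a product state iff ad − bc = 0.
Here (a, b, c, d) = (-0.7488, -0.2816, -0.5616i, -0.2112i): ad − bc = (-0.7488)(-0.2112i) − (-0.2816)(-0.5616i) = 0, so the state is separable.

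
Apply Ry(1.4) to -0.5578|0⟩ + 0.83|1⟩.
-0.9613|0⟩ + 0.2755|1⟩

Ry(1.4) = [[cos(θ/2), −sin(θ/2)], [sin(θ/2), cos(θ/2)]]; θ = 1.4, cos(θ/2) ≈ 0.764842, sin(θ/2) ≈ 0.644218.
With a = amp(|0⟩) = -0.5578 and b = amp(|1⟩) = 0.83:
new amp(|0⟩) = (0.764842)·a + (-0.644218)·b = -0.9613
new amp(|1⟩) = (0.644218)·a + (0.764842)·b = 0.2755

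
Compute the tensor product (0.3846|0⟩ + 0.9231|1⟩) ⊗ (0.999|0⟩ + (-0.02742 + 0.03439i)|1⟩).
0.3842|00⟩ + (-0.01055 + 0.01323i)|01⟩ + 0.9222|10⟩ + (-0.02531 + 0.03175i)|11⟩

amp(|b₁b₂…⟩) = product of the factor amplitudes for bits b₁, b₂, …; only kets whose every factor amplitude is nonzero survive.
|00⟩: (0.3846)(0.999) = 0.3842
|01⟩: (0.3846)(-0.02742 + 0.03439i) = (-0.01055 + 0.01323i)
|10⟩: (0.9231)(0.999) = 0.9222
|11⟩: (0.9231)(-0.02742 + 0.03439i) = (-0.02531 + 0.03175i)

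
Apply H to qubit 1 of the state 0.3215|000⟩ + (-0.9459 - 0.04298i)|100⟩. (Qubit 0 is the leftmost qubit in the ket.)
0.2273|000⟩ + 0.2273|010⟩ + (-0.6689 - 0.03039i)|100⟩ + (-0.6689 - 0.03039i)|110⟩

H on qubit 1 mixes each pair of kets that differ only in qubit 1: amplitudes (a, b) of (|…0…⟩, |…1…⟩) become ((a + b)/√2, (a − b)/√2). Kets absent from the input have amplitude 0.
(|000⟩, |010⟩): (a, b) = (0.3215, 0) → (0.2273, 0.2273)
(|100⟩, |110⟩): (a, b) = ((-0.9459 - 0.04298i), 0) → ((-0.6689 - 0.03039i), (-0.6689 - 0.03039i))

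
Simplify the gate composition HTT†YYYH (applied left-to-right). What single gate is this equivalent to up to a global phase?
Y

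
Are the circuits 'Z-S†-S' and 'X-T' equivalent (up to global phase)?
No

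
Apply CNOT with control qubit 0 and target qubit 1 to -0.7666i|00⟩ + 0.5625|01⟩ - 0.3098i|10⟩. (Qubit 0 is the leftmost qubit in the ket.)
-0.7666i|00⟩ + 0.5625|01⟩ - 0.3098i|11⟩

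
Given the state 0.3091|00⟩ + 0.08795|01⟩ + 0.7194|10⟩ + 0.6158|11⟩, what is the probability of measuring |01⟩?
0.007735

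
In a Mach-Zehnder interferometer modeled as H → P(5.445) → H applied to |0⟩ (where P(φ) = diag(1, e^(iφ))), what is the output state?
(0.8344 - 0.3717i)|0⟩ + (0.1656 + 0.3717i)|1⟩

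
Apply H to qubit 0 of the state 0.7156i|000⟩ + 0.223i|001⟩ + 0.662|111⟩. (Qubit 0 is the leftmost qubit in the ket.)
0.506i|000⟩ + 0.1577i|001⟩ + 0.4681|011⟩ + 0.506i|100⟩ + 0.1577i|101⟩ - 0.4681|111⟩

H on qubit 0 mixes each pair of kets that differ only in qubit 0: amplitudes (a, b) of (|…0…⟩, |…1…⟩) become ((a + b)/√2, (a − b)/√2). Kets absent from the input have amplitude 0.
(|000⟩, |100⟩): (a, b) = (0.7156i, 0) → (0.506i, 0.506i)
(|001⟩, |101⟩): (a, b) = (0.223i, 0) → (0.1577i, 0.1577i)
(|011⟩, |111⟩): (a, b) = (0, 0.662) → (0.4681, -0.4681)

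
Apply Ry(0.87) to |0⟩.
0.9069|0⟩ + 0.4214|1⟩

Ry(0.87) = [[cos(θ/2), −sin(θ/2)], [sin(θ/2), cos(θ/2)]]; θ = 0.87, cos(θ/2) ≈ 0.90687, sin(θ/2) ≈ 0.42141.
With a = amp(|0⟩) = 1 and b = amp(|1⟩) = 0:
new amp(|0⟩) = (0.90687)·a + (-0.42141)·b = 0.9069
new amp(|1⟩) = (0.42141)·a + (0.90687)·b = 0.4214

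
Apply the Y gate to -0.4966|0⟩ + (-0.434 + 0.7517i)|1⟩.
(0.7517 + 0.434i)|0⟩ - 0.4966i|1⟩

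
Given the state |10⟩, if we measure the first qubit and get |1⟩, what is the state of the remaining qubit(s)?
|0⟩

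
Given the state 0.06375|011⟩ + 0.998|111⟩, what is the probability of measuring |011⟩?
0.004064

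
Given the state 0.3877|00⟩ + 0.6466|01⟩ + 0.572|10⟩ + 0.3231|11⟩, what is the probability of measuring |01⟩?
0.4181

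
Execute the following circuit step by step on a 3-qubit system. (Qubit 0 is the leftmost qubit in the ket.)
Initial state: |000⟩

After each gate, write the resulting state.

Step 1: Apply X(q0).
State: |100⟩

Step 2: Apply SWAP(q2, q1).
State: |100⟩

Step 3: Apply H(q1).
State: 1/√2|100⟩ + 1/√2|110⟩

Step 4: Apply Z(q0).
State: -1/√2|100⟩ - 1/√2|110⟩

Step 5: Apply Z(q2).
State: -1/√2|100⟩ - 1/√2|110⟩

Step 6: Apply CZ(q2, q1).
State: -1/√2|100⟩ - 1/√2|110⟩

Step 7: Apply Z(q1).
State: -1/√2|100⟩ + 1/√2|110⟩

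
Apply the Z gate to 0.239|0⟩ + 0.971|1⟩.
0.239|0⟩ - 0.971|1⟩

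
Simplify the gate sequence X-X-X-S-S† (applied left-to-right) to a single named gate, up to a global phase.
X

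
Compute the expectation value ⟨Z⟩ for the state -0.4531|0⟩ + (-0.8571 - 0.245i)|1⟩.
-0.5893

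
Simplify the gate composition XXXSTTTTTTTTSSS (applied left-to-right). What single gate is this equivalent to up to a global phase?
X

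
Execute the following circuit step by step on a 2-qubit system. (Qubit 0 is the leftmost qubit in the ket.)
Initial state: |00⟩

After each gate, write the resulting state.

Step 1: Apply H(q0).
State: 1/√2|00⟩ + 1/√2|10⟩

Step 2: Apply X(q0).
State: 1/√2|00⟩ + 1/√2|10⟩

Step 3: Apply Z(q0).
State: 1/√2|00⟩ - 1/√2|10⟩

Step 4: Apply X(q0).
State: -1/√2|00⟩ + 1/√2|10⟩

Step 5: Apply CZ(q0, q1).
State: -1/√2|00⟩ + 1/√2|10⟩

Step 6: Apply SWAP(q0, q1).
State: -1/√2|00⟩ + 1/√2|01⟩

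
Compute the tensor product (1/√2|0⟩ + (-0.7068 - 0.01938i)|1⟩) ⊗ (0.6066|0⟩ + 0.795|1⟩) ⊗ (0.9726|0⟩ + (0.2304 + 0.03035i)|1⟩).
0.4172|000⟩ + (0.09883 + 0.01302i)|001⟩ + 0.5467|010⟩ + (0.1295 + 0.01706i)|011⟩ + (-0.417 - 0.01143i)|100⟩ + (-0.09843 - 0.01572i)|101⟩ + (-0.5465 - 0.01498i)|110⟩ + (-0.129 - 0.0206i)|111⟩

amp(|b₁b₂…⟩) = product of the factor amplitudes for bits b₁, b₂, …; only kets whose every factor amplitude is nonzero survive.
|000⟩: (1/√2)(0.6066)(0.9726) = 0.4172
|001⟩: (1/√2)(0.6066)(0.2304 + 0.03035i) = (0.09883 + 0.01302i)
|010⟩: (1/√2)(0.795)(0.9726) = 0.5467
|011⟩: (1/√2)(0.795)(0.2304 + 0.03035i) = (0.1295 + 0.01706i)
|100⟩: (-0.7068 - 0.01938i)(0.6066)(0.9726) = (-0.417 - 0.01143i)
|101⟩: (-0.7068 - 0.01938i)(0.6066)(0.2304 + 0.03035i) = (-0.09843 - 0.01572i)
|110⟩: (-0.7068 - 0.01938i)(0.795)(0.9726) = (-0.5465 - 0.01498i)
|111⟩: (-0.7068 - 0.01938i)(0.795)(0.2304 + 0.03035i) = (-0.129 - 0.0206i)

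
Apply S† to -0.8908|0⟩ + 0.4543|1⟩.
-0.8908|0⟩ - 0.4543i|1⟩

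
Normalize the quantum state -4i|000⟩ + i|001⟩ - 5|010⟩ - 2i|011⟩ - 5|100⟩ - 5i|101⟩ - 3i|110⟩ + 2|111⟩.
-0.3831i|000⟩ + 0.09578i|001⟩ - 0.4789|010⟩ - 0.1916i|011⟩ - 0.4789|100⟩ - 0.4789i|101⟩ - 0.2873i|110⟩ + 0.1916|111⟩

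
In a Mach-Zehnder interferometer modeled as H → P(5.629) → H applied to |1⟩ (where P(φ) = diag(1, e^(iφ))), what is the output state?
(0.1032 + 0.3043i)|0⟩ + (0.8968 - 0.3043i)|1⟩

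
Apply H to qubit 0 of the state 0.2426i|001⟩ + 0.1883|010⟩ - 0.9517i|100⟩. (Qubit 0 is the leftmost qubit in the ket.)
-0.673i|000⟩ + 0.1715i|001⟩ + 0.1331|010⟩ + 0.673i|100⟩ + 0.1715i|101⟩ + 0.1331|110⟩

H on qubit 0 mixes each pair of kets that differ only in qubit 0: amplitudes (a, b) of (|…0…⟩, |…1…⟩) become ((a + b)/√2, (a − b)/√2). Kets absent from the input have amplitude 0.
(|000⟩, |100⟩): (a, b) = (0, -0.9517i) → (-0.673i, 0.673i)
(|001⟩, |101⟩): (a, b) = (0.2426i, 0) → (0.1715i, 0.1715i)
(|010⟩, |110⟩): (a, b) = (0.1883, 0) → (0.1331, 0.1331)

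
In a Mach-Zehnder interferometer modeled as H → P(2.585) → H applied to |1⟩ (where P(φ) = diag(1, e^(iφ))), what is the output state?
(0.9245 - 0.2641i)|0⟩ + (0.07547 + 0.2641i)|1⟩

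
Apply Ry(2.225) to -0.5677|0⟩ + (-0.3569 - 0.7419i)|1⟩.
(0.06891 + 0.6653i)|0⟩ + (-0.667 - 0.3282i)|1⟩

Ry(2.225) = [[cos(θ/2), −sin(θ/2)], [sin(θ/2), cos(θ/2)]]; θ = 2.225, cos(θ/2) ≈ 0.442421, sin(θ/2) ≈ 0.896808.
With a = amp(|0⟩) = -0.5677 and b = amp(|1⟩) = (-0.3569 - 0.7419i):
new amp(|0⟩) = (0.442421)·a + (-0.896808)·b = (0.06891 + 0.6653i)
new amp(|1⟩) = (0.896808)·a + (0.442421)·b = (-0.667 - 0.3282i)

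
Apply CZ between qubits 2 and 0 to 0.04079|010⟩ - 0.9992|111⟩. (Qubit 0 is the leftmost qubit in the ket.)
0.04079|010⟩ + 0.9992|111⟩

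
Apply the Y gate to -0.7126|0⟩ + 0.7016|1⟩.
-0.7016i|0⟩ - 0.7126i|1⟩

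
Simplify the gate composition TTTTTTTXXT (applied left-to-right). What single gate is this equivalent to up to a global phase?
I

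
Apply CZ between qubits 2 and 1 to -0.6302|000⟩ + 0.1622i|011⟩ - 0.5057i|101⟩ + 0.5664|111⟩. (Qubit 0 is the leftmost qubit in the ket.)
-0.6302|000⟩ - 0.1622i|011⟩ - 0.5057i|101⟩ - 0.5664|111⟩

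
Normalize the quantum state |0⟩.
|0⟩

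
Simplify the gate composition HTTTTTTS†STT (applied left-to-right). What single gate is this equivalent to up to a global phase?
H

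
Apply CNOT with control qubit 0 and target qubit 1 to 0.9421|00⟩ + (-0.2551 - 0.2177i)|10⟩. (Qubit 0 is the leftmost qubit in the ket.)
0.9421|00⟩ + (-0.2551 - 0.2177i)|11⟩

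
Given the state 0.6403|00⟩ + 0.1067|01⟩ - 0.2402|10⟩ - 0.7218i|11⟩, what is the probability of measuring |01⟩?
0.01138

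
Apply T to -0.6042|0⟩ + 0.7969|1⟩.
-0.6042|0⟩ + (0.5635 + 0.5635i)|1⟩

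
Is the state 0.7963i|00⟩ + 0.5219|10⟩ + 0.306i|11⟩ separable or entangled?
Entangled

Writing the state as a|00⟩ + b|01⟩ + c|10⟩ + d|11⟩, it is a product state iff ad − bc = 0.
Here (a, b, c, d) = (0.7963i, 0, 0.5219, 0.306i): ad − bc = (0.7963i)(0.306i) − (0)(0.5219) = -0.2437 ≠ 0, so the state is entangled.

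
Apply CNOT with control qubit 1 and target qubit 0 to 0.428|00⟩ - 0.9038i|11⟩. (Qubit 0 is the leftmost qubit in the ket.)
0.428|00⟩ - 0.9038i|01⟩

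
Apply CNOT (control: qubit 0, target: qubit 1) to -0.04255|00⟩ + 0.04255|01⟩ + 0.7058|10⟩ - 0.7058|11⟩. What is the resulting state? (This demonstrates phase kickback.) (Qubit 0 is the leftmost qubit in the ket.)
-0.04255|00⟩ + 0.04255|01⟩ - 0.7058|10⟩ + 0.7058|11⟩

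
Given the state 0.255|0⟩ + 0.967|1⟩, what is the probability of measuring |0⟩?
0.06503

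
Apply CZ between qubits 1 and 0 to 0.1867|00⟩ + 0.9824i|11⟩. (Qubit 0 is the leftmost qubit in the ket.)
0.1867|00⟩ - 0.9824i|11⟩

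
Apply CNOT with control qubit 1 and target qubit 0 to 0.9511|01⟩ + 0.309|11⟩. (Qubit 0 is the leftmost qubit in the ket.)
0.309|01⟩ + 0.9511|11⟩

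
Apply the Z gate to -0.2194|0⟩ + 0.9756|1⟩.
-0.2194|0⟩ - 0.9756|1⟩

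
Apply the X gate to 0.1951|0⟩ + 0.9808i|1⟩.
0.9808i|0⟩ + 0.1951|1⟩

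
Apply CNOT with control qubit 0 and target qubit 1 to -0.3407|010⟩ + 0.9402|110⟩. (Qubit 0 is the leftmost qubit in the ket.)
-0.3407|010⟩ + 0.9402|100⟩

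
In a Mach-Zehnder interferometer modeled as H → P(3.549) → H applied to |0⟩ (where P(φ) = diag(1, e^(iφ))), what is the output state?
(0.04092 - 0.1981i)|0⟩ + (0.9591 + 0.1981i)|1⟩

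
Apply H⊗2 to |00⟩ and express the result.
1/2|00⟩ + 1/2|01⟩ + 1/2|10⟩ + 1/2|11⟩

H⊗2 gives amp(|y⟩) = (1/2) Σ_x (−1)^(x·y) amp(|x⟩), where x·y is the number of positions in which both x and y have a 1.
|00⟩: (1)/2 = 1/2
|01⟩: (1)/2 = 1/2
|10⟩: (1)/2 = 1/2
|11⟩: (1)/2 = 1/2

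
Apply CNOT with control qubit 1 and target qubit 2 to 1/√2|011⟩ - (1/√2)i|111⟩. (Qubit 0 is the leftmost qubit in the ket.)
1/√2|010⟩ - (1/√2)i|110⟩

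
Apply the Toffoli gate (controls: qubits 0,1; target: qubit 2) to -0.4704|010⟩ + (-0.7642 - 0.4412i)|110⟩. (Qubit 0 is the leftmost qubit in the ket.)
-0.4704|010⟩ + (-0.7642 - 0.4412i)|111⟩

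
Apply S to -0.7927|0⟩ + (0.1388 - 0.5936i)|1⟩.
-0.7927|0⟩ + (0.5936 + 0.1388i)|1⟩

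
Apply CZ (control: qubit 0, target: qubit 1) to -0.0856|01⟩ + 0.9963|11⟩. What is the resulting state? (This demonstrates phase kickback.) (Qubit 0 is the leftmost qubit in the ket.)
-0.0856|01⟩ - 0.9963|11⟩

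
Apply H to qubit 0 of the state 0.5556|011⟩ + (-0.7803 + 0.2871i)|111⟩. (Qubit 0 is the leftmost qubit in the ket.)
(-0.1589 + 0.203i)|011⟩ + (0.9446 - 0.203i)|111⟩

H on qubit 0 mixes each pair of kets that differ only in qubit 0: amplitudes (a, b) of (|…0…⟩, |…1…⟩) become ((a + b)/√2, (a − b)/√2). Kets absent from the input have amplitude 0.
(|011⟩, |111⟩): (a, b) = (0.5556, (-0.7803 + 0.2871i)) → ((-0.1589 + 0.203i), (0.9446 - 0.203i))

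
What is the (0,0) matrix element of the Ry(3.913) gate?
-0.3762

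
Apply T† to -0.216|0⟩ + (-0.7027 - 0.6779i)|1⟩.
-0.216|0⟩ + (-0.9762 + 0.01754i)|1⟩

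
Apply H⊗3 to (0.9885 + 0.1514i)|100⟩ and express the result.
(0.3495 + 0.05353i)|000⟩ + (0.3495 + 0.05353i)|001⟩ + (0.3495 + 0.05353i)|010⟩ + (0.3495 + 0.05353i)|011⟩ + (-0.3495 - 0.05353i)|100⟩ + (-0.3495 - 0.05353i)|101⟩ + (-0.3495 - 0.05353i)|110⟩ + (-0.3495 - 0.05353i)|111⟩

H⊗3 gives amp(|y⟩) = (1/2√2) Σ_x (−1)^(x·y) amp(|x⟩), where x·y is the number of positions in which both x and y have a 1.
|000⟩: ((0.9885 + 0.1514i))/(2√2) = (0.3495 + 0.05353i)
|001⟩: ((0.9885 + 0.1514i))/(2√2) = (0.3495 + 0.05353i)
|010⟩: ((0.9885 + 0.1514i))/(2√2) = (0.3495 + 0.05353i)
|011⟩: ((0.9885 + 0.1514i))/(2√2) = (0.3495 + 0.05353i)
|100⟩: (-(0.9885 + 0.1514i))/(2√2) = (-0.3495 - 0.05353i)
|101⟩: (-(0.9885 + 0.1514i))/(2√2) = (-0.3495 - 0.05353i)
|110⟩: (-(0.9885 + 0.1514i))/(2√2) = (-0.3495 - 0.05353i)
|111⟩: (-(0.9885 + 0.1514i))/(2√2) = (-0.3495 - 0.05353i)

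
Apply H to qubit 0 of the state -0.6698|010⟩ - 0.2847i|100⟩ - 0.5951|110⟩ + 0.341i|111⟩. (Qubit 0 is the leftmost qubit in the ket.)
-0.2013i|000⟩ - 0.8944|010⟩ + 0.2411i|011⟩ + 0.2013i|100⟩ - 0.05282|110⟩ - 0.2411i|111⟩

H on qubit 0 mixes each pair of kets that differ only in qubit 0: amplitudes (a, b) of (|…0…⟩, |…1…⟩) become ((a + b)/√2, (a − b)/√2). Kets absent from the input have amplitude 0.
(|000⟩, |100⟩): (a, b) = (0, -0.2847i) → (-0.2013i, 0.2013i)
(|010⟩, |110⟩): (a, b) = (-0.6698, -0.5951) → (-0.8944, -0.05282)
(|011⟩, |111⟩): (a, b) = (0, 0.341i) → (0.2411i, -0.2411i)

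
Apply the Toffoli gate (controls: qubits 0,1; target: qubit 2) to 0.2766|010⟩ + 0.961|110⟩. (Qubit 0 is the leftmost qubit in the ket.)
0.2766|010⟩ + 0.961|111⟩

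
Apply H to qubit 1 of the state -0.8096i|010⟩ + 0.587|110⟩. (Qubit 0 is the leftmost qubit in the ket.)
-0.5725i|000⟩ + 0.5725i|010⟩ + 0.4151|100⟩ - 0.4151|110⟩

H on qubit 1 mixes each pair of kets that differ only in qubit 1: amplitudes (a, b) of (|…0…⟩, |…1…⟩) become ((a + b)/√2, (a − b)/√2). Kets absent from the input have amplitude 0.
(|000⟩, |010⟩): (a, b) = (0, -0.8096i) → (-0.5725i, 0.5725i)
(|100⟩, |110⟩): (a, b) = (0, 0.587) → (0.4151, -0.4151)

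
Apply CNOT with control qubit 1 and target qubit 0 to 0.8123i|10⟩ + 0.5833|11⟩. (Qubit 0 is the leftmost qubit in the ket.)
0.5833|01⟩ + 0.8123i|10⟩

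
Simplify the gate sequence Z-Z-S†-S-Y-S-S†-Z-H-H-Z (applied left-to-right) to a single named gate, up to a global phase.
Y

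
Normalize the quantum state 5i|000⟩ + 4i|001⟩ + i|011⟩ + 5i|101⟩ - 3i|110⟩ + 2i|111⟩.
0.559i|000⟩ + (1/√5)i|001⟩ + 0.1118i|011⟩ + 0.559i|101⟩ - 0.3354i|110⟩ + 0.2236i|111⟩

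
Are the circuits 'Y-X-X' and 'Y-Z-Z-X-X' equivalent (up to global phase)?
Yes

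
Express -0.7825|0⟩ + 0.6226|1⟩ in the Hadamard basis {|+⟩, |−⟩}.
-0.1131|+⟩ - 0.9936|−⟩

With |ψ⟩ = α|0⟩ + β|1⟩, the Hadamard-basis coefficients are ⟨+|ψ⟩ = (α + β)/√2 and ⟨−|ψ⟩ = (α − β)/√2.
Here α = -0.7825, β = 0.6226: (α + β)/√2 = -0.1131, (α − β)/√2 = -0.9936.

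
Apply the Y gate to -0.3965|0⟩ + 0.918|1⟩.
-0.918i|0⟩ - 0.3965i|1⟩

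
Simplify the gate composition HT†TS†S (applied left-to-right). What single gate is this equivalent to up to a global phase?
H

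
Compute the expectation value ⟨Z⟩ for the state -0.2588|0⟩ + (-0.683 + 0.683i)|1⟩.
-0.866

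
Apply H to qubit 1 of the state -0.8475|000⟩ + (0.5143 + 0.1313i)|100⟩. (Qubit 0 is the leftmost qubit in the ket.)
-0.5993|000⟩ - 0.5993|010⟩ + (0.3637 + 0.09284i)|100⟩ + (0.3637 + 0.09284i)|110⟩

H on qubit 1 mixes each pair of kets that differ only in qubit 1: amplitudes (a, b) of (|…0…⟩, |…1…⟩) become ((a + b)/√2, (a − b)/√2). Kets absent from the input have amplitude 0.
(|000⟩, |010⟩): (a, b) = (-0.8475, 0) → (-0.5993, -0.5993)
(|100⟩, |110⟩): (a, b) = ((0.5143 + 0.1313i), 0) → ((0.3637 + 0.09284i), (0.3637 + 0.09284i))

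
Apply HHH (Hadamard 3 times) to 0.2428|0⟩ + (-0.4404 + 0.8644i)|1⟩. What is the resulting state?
(-0.1397 + 0.6112i)|0⟩ + (0.4831 - 0.6112i)|1⟩

H² = I, so H^3 = H: a single Hadamard. With (a, b) = (0.2428, (-0.4404 + 0.8644i)), H gives ((a + b)/√2, (a − b)/√2) = ((-0.1397 + 0.6112i), (0.4831 - 0.6112i)).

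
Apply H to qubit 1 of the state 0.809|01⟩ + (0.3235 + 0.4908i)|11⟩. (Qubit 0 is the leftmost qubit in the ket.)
0.572|00⟩ - 0.572|01⟩ + (0.2287 + 0.347i)|10⟩ + (-0.2287 - 0.347i)|11⟩

H on qubit 1 mixes each pair of kets that differ only in qubit 1: amplitudes (a, b) of (|…0…⟩, |…1…⟩) become ((a + b)/√2, (a − b)/√2). Kets absent from the input have amplitude 0.
(|00⟩, |01⟩): (a, b) = (0, 0.809) → (0.572, -0.572)
(|10⟩, |11⟩): (a, b) = (0, (0.3235 + 0.4908i)) → ((0.2287 + 0.347i), (-0.2287 - 0.347i))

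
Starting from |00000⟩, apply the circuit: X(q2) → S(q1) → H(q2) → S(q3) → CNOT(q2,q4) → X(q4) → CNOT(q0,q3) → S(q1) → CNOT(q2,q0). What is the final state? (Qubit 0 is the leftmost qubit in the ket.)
1/√2|00001⟩ - 1/√2|10100⟩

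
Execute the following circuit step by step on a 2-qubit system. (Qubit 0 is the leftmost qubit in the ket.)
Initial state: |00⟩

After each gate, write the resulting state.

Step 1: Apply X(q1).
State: |01⟩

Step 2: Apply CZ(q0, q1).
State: |01⟩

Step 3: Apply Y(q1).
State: -i|00⟩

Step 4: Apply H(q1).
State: -(1/√2)i|00⟩ - (1/√2)i|01⟩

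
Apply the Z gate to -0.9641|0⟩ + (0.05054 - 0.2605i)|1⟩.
-0.9641|0⟩ + (-0.05054 + 0.2605i)|1⟩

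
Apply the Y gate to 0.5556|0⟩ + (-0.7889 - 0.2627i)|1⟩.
(-0.2627 + 0.7889i)|0⟩ + 0.5556i|1⟩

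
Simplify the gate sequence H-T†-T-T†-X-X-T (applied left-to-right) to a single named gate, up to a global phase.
H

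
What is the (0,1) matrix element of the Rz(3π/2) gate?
0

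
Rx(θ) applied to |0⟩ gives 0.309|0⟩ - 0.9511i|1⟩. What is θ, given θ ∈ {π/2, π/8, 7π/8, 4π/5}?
4π/5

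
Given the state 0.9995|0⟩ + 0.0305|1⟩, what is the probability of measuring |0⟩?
0.999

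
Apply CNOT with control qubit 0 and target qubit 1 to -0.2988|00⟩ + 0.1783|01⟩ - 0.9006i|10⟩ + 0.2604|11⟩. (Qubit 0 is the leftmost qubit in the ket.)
-0.2988|00⟩ + 0.1783|01⟩ + 0.2604|10⟩ - 0.9006i|11⟩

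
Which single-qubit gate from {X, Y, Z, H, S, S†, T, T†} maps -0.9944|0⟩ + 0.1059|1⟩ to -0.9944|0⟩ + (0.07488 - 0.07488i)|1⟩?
T†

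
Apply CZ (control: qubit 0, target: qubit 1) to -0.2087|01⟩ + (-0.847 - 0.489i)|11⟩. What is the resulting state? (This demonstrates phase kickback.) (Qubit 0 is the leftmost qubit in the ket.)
-0.2087|01⟩ + (0.847 + 0.489i)|11⟩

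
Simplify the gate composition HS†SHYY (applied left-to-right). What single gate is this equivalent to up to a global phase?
I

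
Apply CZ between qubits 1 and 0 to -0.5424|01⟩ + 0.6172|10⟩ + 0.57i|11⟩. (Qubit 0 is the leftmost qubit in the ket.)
-0.5424|01⟩ + 0.6172|10⟩ - 0.57i|11⟩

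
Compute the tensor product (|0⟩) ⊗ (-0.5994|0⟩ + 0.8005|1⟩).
-0.5994|00⟩ + 0.8005|01⟩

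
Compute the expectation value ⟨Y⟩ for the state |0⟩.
0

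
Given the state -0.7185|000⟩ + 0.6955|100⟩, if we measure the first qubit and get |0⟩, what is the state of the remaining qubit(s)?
-|00⟩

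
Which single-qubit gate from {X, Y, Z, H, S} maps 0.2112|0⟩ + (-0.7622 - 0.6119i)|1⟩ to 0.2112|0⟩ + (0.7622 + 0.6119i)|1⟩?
Z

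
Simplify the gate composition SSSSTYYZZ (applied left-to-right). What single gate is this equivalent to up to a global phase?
T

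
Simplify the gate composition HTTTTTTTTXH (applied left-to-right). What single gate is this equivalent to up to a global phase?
Z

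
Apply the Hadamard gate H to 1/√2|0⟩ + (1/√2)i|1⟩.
(1/2 + (1/2)i)|0⟩ + (1/2 - (1/2)i)|1⟩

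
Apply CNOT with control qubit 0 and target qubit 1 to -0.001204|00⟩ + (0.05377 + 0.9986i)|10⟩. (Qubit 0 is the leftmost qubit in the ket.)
-0.001204|00⟩ + (0.05377 + 0.9986i)|11⟩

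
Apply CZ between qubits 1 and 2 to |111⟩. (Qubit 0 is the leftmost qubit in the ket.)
-|111⟩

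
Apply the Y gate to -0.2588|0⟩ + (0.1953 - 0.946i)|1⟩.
(-0.946 - 0.1953i)|0⟩ - 0.2588i|1⟩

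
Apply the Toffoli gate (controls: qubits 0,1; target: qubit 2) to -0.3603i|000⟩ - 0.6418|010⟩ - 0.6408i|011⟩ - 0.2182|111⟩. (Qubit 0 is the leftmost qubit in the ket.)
-0.3603i|000⟩ - 0.6418|010⟩ - 0.6408i|011⟩ - 0.2182|110⟩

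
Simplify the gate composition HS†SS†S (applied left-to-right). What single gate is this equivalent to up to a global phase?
H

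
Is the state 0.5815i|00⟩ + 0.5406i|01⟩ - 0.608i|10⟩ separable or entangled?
Entangled

Writing the state as a|00⟩ + b|01⟩ + c|10⟩ + d|11⟩, it is a product state iff ad − bc = 0.
Here (a, b, c, d) = (0.5815i, 0.5406i, -0.608i, 0): ad − bc = (0.5815i)(0) − (0.5406i)(-0.608i) = -0.3287 ≠ 0, so the state is entangled.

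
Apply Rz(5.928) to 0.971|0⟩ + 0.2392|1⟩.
(-0.9557 - 0.1715i)|0⟩ + (-0.2354 + 0.04226i)|1⟩

Rz(5.928) = [[e^(−iθ/2), 0], [0, e^(iθ/2)]] with e^(±iθ/2) = cos(θ/2) ± i·sin(θ/2); θ = 5.928, cos(θ/2) ≈ -0.984272, sin(θ/2) ≈ 0.176661.
With a = amp(|0⟩) = 0.971 and b = amp(|1⟩) = 0.2392:
new amp(|0⟩) = (-0.984272 - 0.176661i)·a = (-0.9557 - 0.1715i)
new amp(|1⟩) = (-0.984272 + 0.176661i)·b = (-0.2354 + 0.04226i)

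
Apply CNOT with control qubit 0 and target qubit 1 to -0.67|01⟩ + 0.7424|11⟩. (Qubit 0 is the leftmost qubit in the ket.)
-0.67|01⟩ + 0.7424|10⟩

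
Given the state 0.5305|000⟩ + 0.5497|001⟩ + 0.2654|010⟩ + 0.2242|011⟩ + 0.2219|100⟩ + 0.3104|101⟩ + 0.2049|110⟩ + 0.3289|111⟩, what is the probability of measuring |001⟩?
0.3022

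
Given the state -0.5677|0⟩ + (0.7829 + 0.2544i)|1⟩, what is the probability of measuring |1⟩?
0.6777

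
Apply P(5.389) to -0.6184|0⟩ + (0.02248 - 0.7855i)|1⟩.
-0.6184|0⟩ + (-0.5984 - 0.5094i)|1⟩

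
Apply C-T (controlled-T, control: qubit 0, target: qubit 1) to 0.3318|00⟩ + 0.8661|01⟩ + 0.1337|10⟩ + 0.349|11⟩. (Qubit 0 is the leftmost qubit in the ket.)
0.3318|00⟩ + 0.8661|01⟩ + 0.1337|10⟩ + (0.2468 + 0.2468i)|11⟩

C-T leaves the control-|0⟩ kets |00⟩, |01⟩ unchanged and applies T to qubit 1 on the control-|1⟩ pair (|10⟩, |11⟩).
T = [[1, 0], [0, (1/√2 + (1/√2)i)]].
With a = amp(|10⟩) = 0.1337 and b = amp(|11⟩) = 0.349:
new amp(|10⟩) = (1)·a = 0.1337
new amp(|11⟩) = (1/√2 + (1/√2)i)·b = (0.2468 + 0.2468i)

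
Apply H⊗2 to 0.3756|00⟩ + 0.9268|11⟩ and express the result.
0.6512|00⟩ - 0.2756|01⟩ - 0.2756|10⟩ + 0.6512|11⟩

H⊗2 gives amp(|y⟩) = (1/2) Σ_x (−1)^(x·y) amp(|x⟩), where x·y is the number of positions in which both x and y have a 1.
|00⟩: (0.3756 + 0.9268)/2 = 0.6512
|01⟩: (0.3756 - 0.9268)/2 = -0.2756
|10⟩: (0.3756 - 0.9268)/2 = -0.2756
|11⟩: (0.3756 + 0.9268)/2 = 0.6512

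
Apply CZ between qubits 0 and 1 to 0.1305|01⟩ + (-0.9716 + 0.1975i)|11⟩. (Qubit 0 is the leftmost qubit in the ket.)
0.1305|01⟩ + (0.9716 - 0.1975i)|11⟩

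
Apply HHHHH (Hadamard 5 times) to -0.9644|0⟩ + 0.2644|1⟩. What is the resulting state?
-0.495|0⟩ - 0.8689|1⟩

H² = I, so H^5 = H: a single Hadamard. With (a, b) = (-0.9644, 0.2644), H gives ((a + b)/√2, (a − b)/√2) = (-0.495, -0.8689).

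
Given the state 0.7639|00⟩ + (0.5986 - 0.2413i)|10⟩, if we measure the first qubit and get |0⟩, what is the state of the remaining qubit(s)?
|0⟩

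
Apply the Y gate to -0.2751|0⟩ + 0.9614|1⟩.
-0.9614i|0⟩ - 0.2751i|1⟩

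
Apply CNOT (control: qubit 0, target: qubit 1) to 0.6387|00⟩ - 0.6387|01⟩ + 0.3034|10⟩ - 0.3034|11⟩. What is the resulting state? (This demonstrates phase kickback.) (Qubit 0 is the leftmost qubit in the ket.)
0.6387|00⟩ - 0.6387|01⟩ - 0.3034|10⟩ + 0.3034|11⟩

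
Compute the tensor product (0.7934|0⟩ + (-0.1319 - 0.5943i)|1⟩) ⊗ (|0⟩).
0.7934|00⟩ + (-0.1319 - 0.5943i)|10⟩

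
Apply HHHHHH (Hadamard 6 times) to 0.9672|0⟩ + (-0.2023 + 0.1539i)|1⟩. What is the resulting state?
0.9672|0⟩ + (-0.2023 + 0.1539i)|1⟩

H² = I, so an even number of Hadamards cancels: H^6 = I and the state is unchanged.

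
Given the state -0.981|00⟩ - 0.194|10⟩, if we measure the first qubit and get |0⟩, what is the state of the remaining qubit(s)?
-|0⟩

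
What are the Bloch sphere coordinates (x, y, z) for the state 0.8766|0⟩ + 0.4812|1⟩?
(0.8436, 0, 0.5369)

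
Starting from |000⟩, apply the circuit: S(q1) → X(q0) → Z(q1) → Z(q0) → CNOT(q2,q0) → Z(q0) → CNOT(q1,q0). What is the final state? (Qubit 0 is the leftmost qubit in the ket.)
|100⟩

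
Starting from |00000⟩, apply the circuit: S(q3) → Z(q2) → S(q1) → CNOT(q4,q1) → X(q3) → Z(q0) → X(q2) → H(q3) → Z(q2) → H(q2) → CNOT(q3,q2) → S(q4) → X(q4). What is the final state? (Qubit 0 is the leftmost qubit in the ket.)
-1/2|00001⟩ - 1/2|00011⟩ + 1/2|00101⟩ + 1/2|00111⟩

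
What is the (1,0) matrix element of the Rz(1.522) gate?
0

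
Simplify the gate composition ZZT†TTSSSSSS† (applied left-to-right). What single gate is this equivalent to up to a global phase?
T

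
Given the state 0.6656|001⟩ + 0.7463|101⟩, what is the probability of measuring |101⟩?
0.557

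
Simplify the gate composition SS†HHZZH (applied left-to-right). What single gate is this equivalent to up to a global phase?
H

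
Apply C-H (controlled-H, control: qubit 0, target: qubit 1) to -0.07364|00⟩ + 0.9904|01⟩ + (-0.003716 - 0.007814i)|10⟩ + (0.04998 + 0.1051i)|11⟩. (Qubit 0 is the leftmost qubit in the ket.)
-0.07364|00⟩ + 0.9904|01⟩ + (0.03271 + 0.06879i)|10⟩ + (-0.03797 - 0.07984i)|11⟩

C-H leaves the control-|0⟩ kets |00⟩, |01⟩ unchanged and applies H to qubit 1 on the control-|1⟩ pair (|10⟩, |11⟩).
H = [[1/√2, 1/√2], [1/√2, -1/√2]].
With a = amp(|10⟩) = (-0.003716 - 0.007814i) and b = amp(|11⟩) = (0.04998 + 0.1051i):
new amp(|10⟩) = (1/√2)·a + (1/√2)·b = (0.03271 + 0.06879i)
new amp(|11⟩) = (1/√2)·a + (-1/√2)·b = (-0.03797 - 0.07984i)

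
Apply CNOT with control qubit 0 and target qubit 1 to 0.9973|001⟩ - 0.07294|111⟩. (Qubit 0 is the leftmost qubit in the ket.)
0.9973|001⟩ - 0.07294|101⟩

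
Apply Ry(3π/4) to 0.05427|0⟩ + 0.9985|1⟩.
-0.9017|0⟩ + 0.4322|1⟩

Ry(3π/4) = [[cos(θ/2), −sin(θ/2)], [sin(θ/2), cos(θ/2)]]; θ = 3π/4, cos(θ/2) ≈ 0.382683, sin(θ/2) ≈ 0.92388.
With a = amp(|0⟩) = 0.05427 and b = amp(|1⟩) = 0.9985:
new amp(|0⟩) = (0.382683)·a + (-0.92388)·b = -0.9017
new amp(|1⟩) = (0.92388)·a + (0.382683)·b = 0.4322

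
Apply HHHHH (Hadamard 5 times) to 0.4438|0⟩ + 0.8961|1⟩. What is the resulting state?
0.9475|0⟩ - 0.3198|1⟩

H² = I, so H^5 = H: a single Hadamard. With (a, b) = (0.4438, 0.8961), H gives ((a + b)/√2, (a − b)/√2) = (0.9475, -0.3198).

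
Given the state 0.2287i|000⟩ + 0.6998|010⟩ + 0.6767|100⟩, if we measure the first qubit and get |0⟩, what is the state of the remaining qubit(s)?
0.3106i|00⟩ + 0.9505|10⟩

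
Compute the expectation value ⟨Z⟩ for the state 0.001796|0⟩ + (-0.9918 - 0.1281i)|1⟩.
-1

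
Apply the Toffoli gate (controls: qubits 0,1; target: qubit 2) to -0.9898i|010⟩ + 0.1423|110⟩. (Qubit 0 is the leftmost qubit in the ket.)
-0.9898i|010⟩ + 0.1423|111⟩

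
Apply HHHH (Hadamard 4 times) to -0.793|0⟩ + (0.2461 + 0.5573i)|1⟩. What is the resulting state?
-0.793|0⟩ + (0.2461 + 0.5573i)|1⟩

H² = I, so an even number of Hadamards cancels: H^4 = I and the state is unchanged.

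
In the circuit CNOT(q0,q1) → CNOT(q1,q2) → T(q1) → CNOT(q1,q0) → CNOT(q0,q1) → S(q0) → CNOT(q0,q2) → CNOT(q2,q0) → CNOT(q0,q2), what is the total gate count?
9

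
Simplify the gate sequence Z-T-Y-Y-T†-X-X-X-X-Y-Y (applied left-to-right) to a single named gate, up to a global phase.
Z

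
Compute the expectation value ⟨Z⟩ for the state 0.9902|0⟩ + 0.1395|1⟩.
0.961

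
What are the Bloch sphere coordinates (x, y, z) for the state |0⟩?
(0, 0, 1)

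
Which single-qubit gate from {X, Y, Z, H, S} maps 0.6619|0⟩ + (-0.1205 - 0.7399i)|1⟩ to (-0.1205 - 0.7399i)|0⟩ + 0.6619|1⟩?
X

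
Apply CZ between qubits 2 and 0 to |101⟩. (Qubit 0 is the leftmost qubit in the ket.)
-|101⟩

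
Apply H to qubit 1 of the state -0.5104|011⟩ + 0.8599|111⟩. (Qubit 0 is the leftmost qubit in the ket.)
-0.3609|001⟩ + 0.3609|011⟩ + 0.608|101⟩ - 0.608|111⟩

H on qubit 1 mixes each pair of kets that differ only in qubit 1: amplitudes (a, b) of (|…0…⟩, |…1…⟩) become ((a + b)/√2, (a − b)/√2). Kets absent from the input have amplitude 0.
(|001⟩, |011⟩): (a, b) = (0, -0.5104) → (-0.3609, 0.3609)
(|101⟩, |111⟩): (a, b) = (0, 0.8599) → (0.608, -0.608)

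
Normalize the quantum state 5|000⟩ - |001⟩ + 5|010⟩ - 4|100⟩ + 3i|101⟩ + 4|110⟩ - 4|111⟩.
0.4811|000⟩ - 0.09623|001⟩ + 0.4811|010⟩ - 0.3849|100⟩ + 0.2887i|101⟩ + 0.3849|110⟩ - 0.3849|111⟩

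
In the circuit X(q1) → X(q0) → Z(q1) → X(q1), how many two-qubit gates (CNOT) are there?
0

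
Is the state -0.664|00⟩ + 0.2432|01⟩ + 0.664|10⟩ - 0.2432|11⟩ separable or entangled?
Separable

Writing the state as a|00⟩ + b|01⟩ + c|10⟩ + d|11⟩, it is a product state iff ad − bc = 0.
Here (a, b, c, d) = (-0.664, 0.2432, 0.664, -0.2432): ad − bc = (-0.664)(-0.2432) − (0.2432)(0.664) = 0, so the state is separable.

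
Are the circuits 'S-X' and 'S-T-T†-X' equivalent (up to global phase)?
Yes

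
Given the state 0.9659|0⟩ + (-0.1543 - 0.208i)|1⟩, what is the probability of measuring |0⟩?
0.933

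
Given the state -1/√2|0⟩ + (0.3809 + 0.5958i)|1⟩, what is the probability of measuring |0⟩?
1/2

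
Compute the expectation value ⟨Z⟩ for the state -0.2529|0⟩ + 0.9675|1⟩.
-0.8721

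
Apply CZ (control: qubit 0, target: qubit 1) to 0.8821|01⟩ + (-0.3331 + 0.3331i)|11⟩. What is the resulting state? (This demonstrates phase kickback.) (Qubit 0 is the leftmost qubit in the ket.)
0.8821|01⟩ + (0.3331 - 0.3331i)|11⟩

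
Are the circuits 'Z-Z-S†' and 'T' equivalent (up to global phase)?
No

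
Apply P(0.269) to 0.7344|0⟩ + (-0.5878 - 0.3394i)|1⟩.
0.7344|0⟩ + (-0.4765 - 0.4834i)|1⟩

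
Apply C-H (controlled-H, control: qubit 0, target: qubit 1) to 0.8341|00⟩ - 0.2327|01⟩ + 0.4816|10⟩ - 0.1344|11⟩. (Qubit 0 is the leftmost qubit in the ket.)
0.8341|00⟩ - 0.2327|01⟩ + 0.2455|10⟩ + 0.4356|11⟩

C-H leaves the control-|0⟩ kets |00⟩, |01⟩ unchanged and applies H to qubit 1 on the control-|1⟩ pair (|10⟩, |11⟩).
H = [[1/√2, 1/√2], [1/√2, -1/√2]].
With a = amp(|10⟩) = 0.4816 and b = amp(|11⟩) = -0.1344:
new amp(|10⟩) = (1/√2)·a + (1/√2)·b = 0.2455
new amp(|11⟩) = (1/√2)·a + (-1/√2)·b = 0.4356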